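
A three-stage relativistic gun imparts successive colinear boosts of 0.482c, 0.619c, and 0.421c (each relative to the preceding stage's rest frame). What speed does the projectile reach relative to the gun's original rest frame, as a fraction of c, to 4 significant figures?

Compose boost 2: (0.619 + 0.482)/(1 + 0.619×0.482) = 1.101/1.29836 = 0.847994
Compose boost 3: (0.421 + 0.847994)/(1 + 0.421×0.847994) = 1.26899/1.35701 = 0.9351

u ≈ 0.9351c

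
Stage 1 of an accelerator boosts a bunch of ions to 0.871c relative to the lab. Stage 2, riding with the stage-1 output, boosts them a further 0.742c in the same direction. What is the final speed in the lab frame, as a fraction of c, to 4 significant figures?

u ≈ 0.9798c

Compose boost 2: (0.742 + 0.871)/(1 + 0.742×0.871) = 1.613/1.64628 = 0.9798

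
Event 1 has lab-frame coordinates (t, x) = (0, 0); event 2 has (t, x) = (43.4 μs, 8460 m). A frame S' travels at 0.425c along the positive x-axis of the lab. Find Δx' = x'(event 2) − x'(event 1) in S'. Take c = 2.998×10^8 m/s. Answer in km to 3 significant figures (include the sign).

γ = 1/√(1 − 0.425²) = 1.1047
Δx' = γ(Δx − vΔt) = 1.1047 × (8460 m − 0.425×(2.998×10^8 m/s)×43.4×10^-6 s)
= 1.1047 × (2930.2 m) = 3.24 km

Δx' ≈ 3.24 km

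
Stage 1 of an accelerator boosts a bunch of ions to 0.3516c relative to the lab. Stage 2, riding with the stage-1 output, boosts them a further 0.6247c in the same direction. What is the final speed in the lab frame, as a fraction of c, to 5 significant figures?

Compose boost 2: (0.6247 + 0.3516)/(1 + 0.6247×0.3516) = 0.97630/1.219645 = 0.80048

u ≈ 0.80048c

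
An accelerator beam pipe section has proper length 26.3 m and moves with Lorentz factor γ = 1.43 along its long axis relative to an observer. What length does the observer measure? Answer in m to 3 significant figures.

L ≈ 18.4 m

γ = 1.43 (given)
Length contraction: L = L₀/γ = 26.3/1.43 = 18.4 m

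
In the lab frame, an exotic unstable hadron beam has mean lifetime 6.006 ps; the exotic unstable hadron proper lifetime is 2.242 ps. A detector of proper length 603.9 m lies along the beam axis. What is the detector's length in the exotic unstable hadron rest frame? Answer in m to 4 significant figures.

L ≈ 225.4 m

Time dilation ⇒ γ = Δt/τ₀ = 6.006/2.242 = 2.67886
Length contraction: L = L₀/γ = 603.9/2.67886 = 225.4 m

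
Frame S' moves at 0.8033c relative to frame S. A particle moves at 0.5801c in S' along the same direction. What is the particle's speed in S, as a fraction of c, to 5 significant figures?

Relativistic velocity addition: u = (u' + v)/(1 + u'v/c²)
= (0.5801 + 0.8033)/(1 + 0.5801×0.8033) = 1.3834/1.465994 = 0.94366

u ≈ 0.94366c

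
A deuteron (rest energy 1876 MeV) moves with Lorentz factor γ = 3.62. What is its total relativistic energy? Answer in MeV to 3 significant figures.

E ≈ 6790 MeV

γ = 3.62 (given)
E = γm₀c² = 3.62 × 1876 MeV = 6790 MeV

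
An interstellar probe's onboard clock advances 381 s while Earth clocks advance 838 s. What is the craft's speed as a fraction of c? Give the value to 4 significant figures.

β ≈ 0.8907

γ = Δt/τ₀ = 838/381 = 2.19948
β = √(1 − 1/γ²) = √(1 − 1/2.19948²) = 0.8907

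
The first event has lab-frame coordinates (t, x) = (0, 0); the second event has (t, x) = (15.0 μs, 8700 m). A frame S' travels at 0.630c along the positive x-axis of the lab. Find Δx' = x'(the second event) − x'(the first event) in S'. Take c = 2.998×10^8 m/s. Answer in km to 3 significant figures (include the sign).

γ = 1/√(1 − 0.630²) = 1.2877
Δx' = γ(Δx − vΔt) = 1.2877 × (8700 m − 0.630×(2.998×10^8 m/s)×15.0×10^-6 s)
= 1.2877 × (5866.9 m) = 7.55 km

Δx' ≈ 7.55 km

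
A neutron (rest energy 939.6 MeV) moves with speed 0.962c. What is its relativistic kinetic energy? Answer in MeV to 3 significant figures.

K ≈ 2500 MeV

γ = 1/√(1 − 0.962²) = 3.6623
K = (γ − 1)m₀c² = (3.6623 − 1) × 939.6 MeV = 2.6623 × 939.6 MeV = 2500 MeV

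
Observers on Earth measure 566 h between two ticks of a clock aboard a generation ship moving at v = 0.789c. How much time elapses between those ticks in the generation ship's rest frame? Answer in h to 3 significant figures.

τ₀ ≈ 348 h

γ = 1/√(1 − 0.789²) = 1.6276
Proper time: τ₀ = Δt/γ = 566/1.6276 = 348 h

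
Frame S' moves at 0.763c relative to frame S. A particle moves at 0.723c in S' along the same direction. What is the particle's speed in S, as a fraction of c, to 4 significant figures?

Relativistic velocity addition: u = (u' + v)/(1 + u'v/c²)
= (0.723 + 0.763)/(1 + 0.723×0.763) = 1.486/1.55165 = 0.9577

u ≈ 0.9577c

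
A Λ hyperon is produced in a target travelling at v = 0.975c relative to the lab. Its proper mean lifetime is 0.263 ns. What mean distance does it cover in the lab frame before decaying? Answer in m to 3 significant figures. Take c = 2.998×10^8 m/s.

γ = 1/√(1 − 0.975²) = 4.5004
Dilated lifetime: Δt = γτ₀ = 4.5004 × 0.263 ns = 1.1836 ns
d = vΔt = 0.975c × 1.1836 ns = 2.9230×10^8 m/s × 1.1836×10^-9 s = 0.346 m

d ≈ 0.346 m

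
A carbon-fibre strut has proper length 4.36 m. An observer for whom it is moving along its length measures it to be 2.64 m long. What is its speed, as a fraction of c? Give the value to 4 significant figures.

β ≈ 0.7958

γ = L₀/L = 4.36/2.64 = 1.65152
β = √(1 − 1/γ²) = 0.7958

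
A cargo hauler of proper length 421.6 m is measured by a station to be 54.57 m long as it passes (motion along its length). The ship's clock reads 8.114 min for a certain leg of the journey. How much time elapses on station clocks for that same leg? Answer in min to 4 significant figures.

Δt ≈ 62.69 min

Length contraction ⇒ γ = L₀/L = 421.6/54.57 = 7.72586
Time dilation: Δt = γτ₀ = 7.72586 × 8.114 min = 62.69 min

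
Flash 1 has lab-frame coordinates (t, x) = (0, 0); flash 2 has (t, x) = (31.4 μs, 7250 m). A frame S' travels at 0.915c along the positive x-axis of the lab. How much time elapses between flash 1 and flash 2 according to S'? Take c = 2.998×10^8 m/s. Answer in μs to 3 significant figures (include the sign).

Δt' ≈ 23.0 μs

γ = 1/√(1 − 0.915²) = 2.4786
Δt' = γ(Δt − vΔx/c²) = 2.4786 × (31.4 μs − 0.915×7250 m / (2.998×10^8 m/s))
= 2.4786 × (9.2727 μs) = 23.0 μs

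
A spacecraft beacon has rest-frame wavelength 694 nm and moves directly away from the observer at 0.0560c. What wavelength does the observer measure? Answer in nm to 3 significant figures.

Relativistic Doppler: λ_obs = λ_src √((1+β)/(1−β))
= 694 × √(1.0560/0.94400) = 694 × 1.0577 = 734 nm

λ_obs ≈ 734 nm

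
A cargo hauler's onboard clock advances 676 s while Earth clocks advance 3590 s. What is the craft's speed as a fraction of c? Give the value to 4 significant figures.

γ = Δt/τ₀ = 3590/676 = 5.31065
β = √(1 − 1/γ²) = √(1 − 1/5.31065²) = 0.9821

β ≈ 0.9821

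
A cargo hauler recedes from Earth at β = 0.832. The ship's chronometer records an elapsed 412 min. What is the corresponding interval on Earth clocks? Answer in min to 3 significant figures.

Δt ≈ 743 min

γ = 1/√(1 − 0.832²) = 1.8025
Time dilation: Δt = γτ₀ = 1.8025 × 412 min = 743 min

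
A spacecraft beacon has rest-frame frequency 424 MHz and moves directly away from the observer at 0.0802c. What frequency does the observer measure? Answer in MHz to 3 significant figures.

f_obs ≈ 391 MHz

Relativistic Doppler: f_obs = f_src √((1−β)/(1+β))
= 424 × √(0.91980/1.0802) = 424 × 0.92277 = 391 MHz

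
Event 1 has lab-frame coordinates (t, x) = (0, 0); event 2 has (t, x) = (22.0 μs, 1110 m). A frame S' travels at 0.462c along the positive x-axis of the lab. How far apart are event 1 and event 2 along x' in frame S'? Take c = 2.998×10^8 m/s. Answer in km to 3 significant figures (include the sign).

γ = 1/√(1 − 0.462²) = 1.1275
Δx' = γ(Δx − vΔt) = 1.1275 × (1110 m − 0.462×(2.998×10^8 m/s)×22.0×10^-6 s)
= 1.1275 × (-1937.2 m) = -2.18 km

Δx' ≈ -2.18 km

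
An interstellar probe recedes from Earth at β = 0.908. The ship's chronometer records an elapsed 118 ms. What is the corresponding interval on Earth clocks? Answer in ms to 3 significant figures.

γ = 1/√(1 − 0.908²) = 2.3868
Time dilation: Δt = γτ₀ = 2.3868 × 118 ms = 282 ms

Δt ≈ 282 ms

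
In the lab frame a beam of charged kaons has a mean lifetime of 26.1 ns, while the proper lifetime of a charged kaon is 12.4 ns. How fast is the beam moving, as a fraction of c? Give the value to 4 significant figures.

γ = Δt/τ₀ = 26.1/12.4 = 2.10484
β = √(1 − 1/γ²) = √(1 − 1/2.10484²) = 0.8799

β ≈ 0.8799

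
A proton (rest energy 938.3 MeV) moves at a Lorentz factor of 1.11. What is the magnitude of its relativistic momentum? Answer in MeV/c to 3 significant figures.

β = √(1 − 1/γ²) = √(1 − 1/1.11²) = 0.43402
p = γβm₀c = 1.11 × 0.43402 × 938.3 MeV/c = 452 MeV/c

p ≈ 452 MeV/c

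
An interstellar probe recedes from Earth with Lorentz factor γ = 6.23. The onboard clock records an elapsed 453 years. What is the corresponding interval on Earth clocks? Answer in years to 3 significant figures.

γ = 6.23 (given)
Time dilation: Δt = γτ₀ = 6.23 × 453 years = 2820 years

Δt ≈ 2820 years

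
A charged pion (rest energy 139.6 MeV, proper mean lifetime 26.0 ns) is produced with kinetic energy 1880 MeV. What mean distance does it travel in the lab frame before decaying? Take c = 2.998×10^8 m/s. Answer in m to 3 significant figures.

d ≈ 112 m

γ = 1 + K/(m₀c²) = 1 + 1880/139.6 = 14.467
β = √(1 − 1/γ²) = 0.99761
Dilated lifetime: γτ₀ = 14.467 × 26.0 ns = 376.14 ns
d = βc·γτ₀ = 0.99761 × (2.998×10^8 m/s) × 3.7614×10^-7 s = 112 m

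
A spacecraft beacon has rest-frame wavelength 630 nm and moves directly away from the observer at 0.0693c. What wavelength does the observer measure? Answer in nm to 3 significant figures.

Relativistic Doppler: λ_obs = λ_src √((1+β)/(1−β))
= 630 × √(1.0693/0.93070) = 630 × 1.0719 = 675 nm

λ_obs ≈ 675 nm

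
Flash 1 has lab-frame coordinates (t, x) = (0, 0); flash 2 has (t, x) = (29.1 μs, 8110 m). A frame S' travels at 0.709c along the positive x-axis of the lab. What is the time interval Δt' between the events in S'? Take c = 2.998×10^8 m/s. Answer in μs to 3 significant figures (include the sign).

γ = 1/√(1 − 0.709²) = 1.4180
Δt' = γ(Δt − vΔx/c²) = 1.4180 × (29.1 μs − 0.709×8110 m / (2.998×10^8 m/s))
= 1.4180 × (9.9206 μs) = 14.1 μs

Δt' ≈ 14.1 μs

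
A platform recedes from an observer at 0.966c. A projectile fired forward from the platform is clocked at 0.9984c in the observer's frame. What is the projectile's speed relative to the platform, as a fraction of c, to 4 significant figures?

Inverse velocity addition: u' = (u − v)/(1 − uv/c²)
= (0.9984 − 0.966)/(1 − 0.9984×0.966) = 0.03240/0.0355456 = 0.9115

u' ≈ 0.9115c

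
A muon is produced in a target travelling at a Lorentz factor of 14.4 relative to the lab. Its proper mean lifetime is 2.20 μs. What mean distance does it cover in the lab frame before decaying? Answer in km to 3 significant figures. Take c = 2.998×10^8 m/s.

β = √(1 − 1/γ²) = √(1 − 1/14.4²) = 0.99759
Dilated lifetime: Δt = γτ₀ = 14.4 × 2.20 μs = 31.680 μs
d = vΔt = 0.99759c × 31.680 μs = 2.9908×10^8 m/s × 3.1680×10^-5 s = 9.47 km

d ≈ 9.47 km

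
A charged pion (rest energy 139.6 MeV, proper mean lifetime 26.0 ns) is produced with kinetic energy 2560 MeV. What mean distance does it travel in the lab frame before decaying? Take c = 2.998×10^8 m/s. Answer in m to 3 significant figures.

d ≈ 151 m

γ = 1 + K/(m₀c²) = 1 + 2560/139.6 = 19.338
β = √(1 − 1/γ²) = 0.99866
Dilated lifetime: γτ₀ = 19.338 × 26.0 ns = 502.79 ns
d = βc·γτ₀ = 0.99866 × (2.998×10^8 m/s) × 5.0279×10^-7 s = 151 m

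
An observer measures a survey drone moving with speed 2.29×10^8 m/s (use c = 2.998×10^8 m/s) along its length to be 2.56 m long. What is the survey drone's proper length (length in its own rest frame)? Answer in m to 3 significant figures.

β = v/c = 2.29×10^8 / 2.998×10^8 = 0.76384
γ = 1/√(1 − 0.76384²) = 1.5494
L₀ = γL = 1.5494 × 2.56 = 3.97 m

L₀ ≈ 3.97 m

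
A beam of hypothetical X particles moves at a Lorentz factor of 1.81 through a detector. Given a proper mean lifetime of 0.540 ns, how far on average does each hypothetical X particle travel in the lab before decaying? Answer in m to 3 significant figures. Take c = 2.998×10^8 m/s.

d ≈ 0.244 m

β = √(1 − 1/γ²) = √(1 − 1/1.81²) = 0.83352
Dilated lifetime: Δt = γτ₀ = 1.81 × 0.540 ns = 0.97740 ns
d = vΔt = 0.83352c × 0.97740 ns = 2.4989×10^8 m/s × 9.7740×10^-10 s = 0.244 m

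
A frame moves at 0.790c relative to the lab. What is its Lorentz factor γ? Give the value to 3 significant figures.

γ ≈ 1.63

γ = 1/√(1 − β²) = 1/√(1 − 0.790²) = 1/√(0.37590) = 1.63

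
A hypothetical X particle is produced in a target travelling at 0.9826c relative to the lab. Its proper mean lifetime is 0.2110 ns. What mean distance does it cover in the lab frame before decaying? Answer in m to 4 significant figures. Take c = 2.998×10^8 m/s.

γ = 1/√(1 − 0.9826²) = 5.38403
Dilated lifetime: Δt = γτ₀ = 5.38403 × 0.2110 ns = 1.13603 ns
d = vΔt = 0.9826c × 1.13603 ns = 2.94583×10^8 m/s × 1.13603×10^-9 s = 0.3347 m

d ≈ 0.3347 m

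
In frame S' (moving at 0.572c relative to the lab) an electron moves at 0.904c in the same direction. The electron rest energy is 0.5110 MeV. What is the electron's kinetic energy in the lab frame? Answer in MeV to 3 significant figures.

u_lab = (0.904 + 0.572)/(1 + 0.904×0.572) = 0.972917
γ = 1/√(1 − 0.972917²) = 4.3261
K = (γ − 1)m₀c² = (4.3261 − 1) × 0.5110 = 3.3261 × 0.5110 = 1.70 MeV

K ≈ 1.70 MeV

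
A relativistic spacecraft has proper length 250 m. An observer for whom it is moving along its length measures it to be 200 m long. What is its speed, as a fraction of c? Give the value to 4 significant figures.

γ = L₀/L = 250/200 = 1.25000
β = √(1 − 1/γ²) = 0.6000

β ≈ 0.6000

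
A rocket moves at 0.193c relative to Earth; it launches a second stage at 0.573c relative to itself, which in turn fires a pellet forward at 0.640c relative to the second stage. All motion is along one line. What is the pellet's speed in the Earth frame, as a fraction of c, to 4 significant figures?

u ≈ 0.9225c

Compose boost 2: (0.573 + 0.193)/(1 + 0.573×0.193) = 0.7660/1.11059 = 0.689724
Compose boost 3: (0.640 + 0.689724)/(1 + 0.640×0.689724) = 1.32972/1.44142 = 0.9225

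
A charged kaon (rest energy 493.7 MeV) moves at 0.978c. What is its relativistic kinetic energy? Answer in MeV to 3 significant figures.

γ = 1/√(1 − 0.978²) = 4.7938
K = (γ − 1)m₀c² = (4.7938 − 1) × 493.7 MeV = 3.7938 × 493.7 MeV = 1870 MeV

K ≈ 1870 MeV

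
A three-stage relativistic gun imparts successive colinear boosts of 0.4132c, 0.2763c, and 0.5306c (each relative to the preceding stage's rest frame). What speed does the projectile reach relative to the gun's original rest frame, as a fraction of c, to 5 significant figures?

u ≈ 0.86531c

Compose boost 2: (0.2763 + 0.4132)/(1 + 0.2763×0.4132) = 0.68950/1.114167 = 0.6188479
Compose boost 3: (0.5306 + 0.6188479)/(1 + 0.5306×0.6188479) = 1.149448/1.328361 = 0.86531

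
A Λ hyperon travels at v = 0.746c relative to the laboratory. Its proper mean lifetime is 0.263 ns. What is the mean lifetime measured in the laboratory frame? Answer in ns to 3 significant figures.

γ = 1/√(1 − 0.746²) = 1.5016
Time dilation: Δt = γτ₀ = 1.5016 × 0.263 ns = 0.395 ns

Δt ≈ 0.395 ns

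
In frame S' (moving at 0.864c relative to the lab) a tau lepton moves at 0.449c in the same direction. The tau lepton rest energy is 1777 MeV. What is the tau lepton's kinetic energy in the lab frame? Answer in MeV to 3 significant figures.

u_lab = (0.449 + 0.864)/(1 + 0.449×0.864) = 0.946009
γ = 1/√(1 − 0.946009²) = 3.0851
K = (γ − 1)m₀c² = (3.0851 − 1) × 1777 = 2.0851 × 1777 = 3710 MeV

K ≈ 3710 MeV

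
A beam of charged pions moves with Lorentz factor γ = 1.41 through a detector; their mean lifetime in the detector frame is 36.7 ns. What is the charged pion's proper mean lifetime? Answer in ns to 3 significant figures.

τ₀ ≈ 26.0 ns

γ = 1.41 (given)
Proper time: τ₀ = Δt/γ = 36.7/1.41 = 26.0 ns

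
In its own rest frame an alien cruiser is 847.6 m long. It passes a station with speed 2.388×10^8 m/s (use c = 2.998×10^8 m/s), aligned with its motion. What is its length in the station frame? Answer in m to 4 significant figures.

β = v/c = 2.388×10^8 / 2.998×10^8 = 0.796531
γ = 1/√(1 − 0.796531²) = 1.65399
Length contraction: L = L₀/γ = 847.6/1.65399 = 512.5 m

L ≈ 512.5 m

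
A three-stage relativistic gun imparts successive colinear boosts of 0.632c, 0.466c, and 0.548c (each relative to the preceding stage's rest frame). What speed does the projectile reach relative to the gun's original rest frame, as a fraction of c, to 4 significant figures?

u ≈ 0.9532c

Compose boost 2: (0.466 + 0.632)/(1 + 0.466×0.632) = 1.098/1.29451 = 0.848196
Compose boost 3: (0.548 + 0.848196)/(1 + 0.548×0.848196) = 1.39620/1.46481 = 0.9532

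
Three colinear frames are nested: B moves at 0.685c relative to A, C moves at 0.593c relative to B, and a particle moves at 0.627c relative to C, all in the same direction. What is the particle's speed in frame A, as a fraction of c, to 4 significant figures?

u ≈ 0.9783c

Compose boost 2: (0.593 + 0.685)/(1 + 0.593×0.685) = 1.278/1.40620 = 0.908829
Compose boost 3: (0.627 + 0.908829)/(1 + 0.627×0.908829) = 1.53583/1.56984 = 0.9783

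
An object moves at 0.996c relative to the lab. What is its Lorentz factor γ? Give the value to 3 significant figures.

γ ≈ 11.2

γ = 1/√(1 − β²) = 1/√(1 − 0.996²) = 1/√(0.0079840) = 11.2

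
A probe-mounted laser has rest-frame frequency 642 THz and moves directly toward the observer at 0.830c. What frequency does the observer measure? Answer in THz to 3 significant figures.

f_obs ≈ 2110 THz

Relativistic Doppler: f_obs = f_src √((1+β)/(1−β))
= 642 × √(1.8300/0.17000) = 642 × 3.2810 = 2110 THz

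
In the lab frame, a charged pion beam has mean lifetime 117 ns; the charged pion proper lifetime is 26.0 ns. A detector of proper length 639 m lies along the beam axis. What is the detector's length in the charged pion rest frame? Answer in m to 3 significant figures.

Time dilation ⇒ γ = Δt/τ₀ = 117/26.0 = 4.5000
Length contraction: L = L₀/γ = 639/4.5000 = 142 m

L ≈ 142 m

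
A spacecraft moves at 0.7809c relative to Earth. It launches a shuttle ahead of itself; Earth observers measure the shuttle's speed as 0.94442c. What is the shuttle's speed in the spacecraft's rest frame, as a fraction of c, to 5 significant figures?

u' ≈ 0.62293c

Inverse velocity addition: u' = (u − v)/(1 − uv/c²)
= (0.94442 − 0.7809)/(1 − 0.94442×0.7809) = 0.16352/0.2625024 = 0.62293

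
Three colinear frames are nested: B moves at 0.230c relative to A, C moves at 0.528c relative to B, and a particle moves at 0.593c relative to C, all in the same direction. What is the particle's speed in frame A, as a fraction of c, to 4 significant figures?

Compose boost 2: (0.528 + 0.230)/(1 + 0.528×0.230) = 0.7580/1.12144 = 0.675917
Compose boost 3: (0.593 + 0.675917)/(1 + 0.593×0.675917) = 1.26892/1.40082 = 0.9058

u ≈ 0.9058c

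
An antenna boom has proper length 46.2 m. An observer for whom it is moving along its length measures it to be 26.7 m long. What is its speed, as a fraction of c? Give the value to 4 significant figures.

β ≈ 0.8161

γ = L₀/L = 46.2/26.7 = 1.73034
β = √(1 − 1/γ²) = 0.8161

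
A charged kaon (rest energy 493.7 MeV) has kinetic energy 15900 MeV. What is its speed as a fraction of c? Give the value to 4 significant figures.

β ≈ 0.9995

γ = 1 + K/(m₀c²) = 1 + 15900/493.7 = 33.2058
β = √(1 − 1/γ²) = 0.9995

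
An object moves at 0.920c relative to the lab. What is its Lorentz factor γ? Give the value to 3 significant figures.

γ ≈ 2.55

γ = 1/√(1 − β²) = 1/√(1 − 0.920²) = 1/√(0.15360) = 2.55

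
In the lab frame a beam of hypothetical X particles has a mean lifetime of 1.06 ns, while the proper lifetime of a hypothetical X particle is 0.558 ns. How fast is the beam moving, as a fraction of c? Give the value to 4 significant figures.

β ≈ 0.8502

γ = Δt/τ₀ = 1.06/0.558 = 1.89964
β = √(1 − 1/γ²) = √(1 − 1/1.89964²) = 0.8502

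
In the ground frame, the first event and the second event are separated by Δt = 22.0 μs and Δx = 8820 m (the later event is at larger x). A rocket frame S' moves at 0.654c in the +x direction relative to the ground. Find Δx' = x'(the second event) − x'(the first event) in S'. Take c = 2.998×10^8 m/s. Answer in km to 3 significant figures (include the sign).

γ = 1/√(1 − 0.654²) = 1.3219
Δx' = γ(Δx − vΔt) = 1.3219 × (8820 m − 0.654×(2.998×10^8 m/s)×22.0×10^-6 s)
= 1.3219 × (4506.5 m) = 5.96 km

Δx' ≈ 5.96 km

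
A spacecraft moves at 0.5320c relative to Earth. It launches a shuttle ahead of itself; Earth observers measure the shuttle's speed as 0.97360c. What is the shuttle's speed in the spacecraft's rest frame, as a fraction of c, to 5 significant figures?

u' ≈ 0.91610c

Inverse velocity addition: u' = (u − v)/(1 − uv/c²)
= (0.97360 − 0.5320)/(1 − 0.97360×0.5320) = 0.44160/0.4820448 = 0.91610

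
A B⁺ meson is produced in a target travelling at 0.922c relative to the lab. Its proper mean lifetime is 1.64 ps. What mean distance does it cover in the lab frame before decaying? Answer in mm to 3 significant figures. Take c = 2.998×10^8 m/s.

d ≈ 1.17 mm

γ = 1/√(1 − 0.922²) = 2.5827
Dilated lifetime: Δt = γτ₀ = 2.5827 × 1.64 ps = 4.2356 ps
d = vΔt = 0.922c × 4.2356 ps = 2.7642×10^8 m/s × 4.2356×10^-12 s = 1.17 mm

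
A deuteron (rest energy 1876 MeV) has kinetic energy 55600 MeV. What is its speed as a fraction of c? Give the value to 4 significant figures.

β ≈ 0.9995

γ = 1 + K/(m₀c²) = 1 + 55600/1876 = 30.6375
β = √(1 − 1/γ²) = 0.9995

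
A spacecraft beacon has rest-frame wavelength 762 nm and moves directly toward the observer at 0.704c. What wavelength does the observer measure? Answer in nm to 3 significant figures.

λ_obs ≈ 318 nm

Relativistic Doppler: λ_obs = λ_src √((1−β)/(1+β))
= 762 × √(0.29600/1.7040) = 762 × 0.41678 = 318 nm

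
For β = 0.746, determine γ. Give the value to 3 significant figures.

γ = 1/√(1 − β²) = 1/√(1 − 0.746²) = 1/√(0.44348) = 1.50

γ ≈ 1.50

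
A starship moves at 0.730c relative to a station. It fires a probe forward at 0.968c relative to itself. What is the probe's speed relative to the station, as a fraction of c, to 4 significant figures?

u ≈ 0.9949c

Relativistic velocity addition: u = (u' + v)/(1 + u'v/c²)
= (0.968 + 0.730)/(1 + 0.968×0.730) = 1.698/1.70664 = 0.9949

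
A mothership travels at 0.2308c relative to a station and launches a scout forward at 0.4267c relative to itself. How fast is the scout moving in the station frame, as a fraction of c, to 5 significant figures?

Compose boost 2: (0.4267 + 0.2308)/(1 + 0.4267×0.2308) = 0.65750/1.098482 = 0.59855

u ≈ 0.59855c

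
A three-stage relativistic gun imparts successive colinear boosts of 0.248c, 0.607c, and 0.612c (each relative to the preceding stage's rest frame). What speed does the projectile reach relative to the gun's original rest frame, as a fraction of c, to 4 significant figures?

u ≈ 0.9315c

Compose boost 2: (0.607 + 0.248)/(1 + 0.607×0.248) = 0.8550/1.15054 = 0.743132
Compose boost 3: (0.612 + 0.743132)/(1 + 0.612×0.743132) = 1.35513/1.45480 = 0.9315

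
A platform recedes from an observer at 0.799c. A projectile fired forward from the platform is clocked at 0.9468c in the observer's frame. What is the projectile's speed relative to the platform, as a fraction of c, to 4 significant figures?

u' ≈ 0.6070c

Inverse velocity addition: u' = (u − v)/(1 − uv/c²)
= (0.9468 − 0.799)/(1 − 0.9468×0.799) = 0.1478/0.243507 = 0.6070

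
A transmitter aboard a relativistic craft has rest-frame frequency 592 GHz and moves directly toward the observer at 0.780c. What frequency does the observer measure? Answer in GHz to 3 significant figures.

Relativistic Doppler: f_obs = f_src √((1+β)/(1−β))
= 592 × √(1.7800/0.22000) = 592 × 2.8445 = 1680 GHz

f_obs ≈ 1680 GHz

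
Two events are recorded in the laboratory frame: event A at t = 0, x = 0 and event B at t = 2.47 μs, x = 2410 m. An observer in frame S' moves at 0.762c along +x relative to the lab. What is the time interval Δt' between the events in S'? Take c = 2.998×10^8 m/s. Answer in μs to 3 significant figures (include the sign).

Δt' ≈ -5.64 μs

γ = 1/√(1 − 0.762²) = 1.5442
Δt' = γ(Δt − vΔx/c²) = 1.5442 × (2.47 μs − 0.762×2410 m / (2.998×10^8 m/s))
= 1.5442 × (-3.6555 μs) = -5.64 μs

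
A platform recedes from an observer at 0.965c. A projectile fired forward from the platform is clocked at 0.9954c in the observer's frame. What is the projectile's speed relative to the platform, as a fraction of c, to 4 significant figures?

Inverse velocity addition: u' = (u − v)/(1 − uv/c²)
= (0.9954 − 0.965)/(1 − 0.9954×0.965) = 0.03040/0.0394390 = 0.7708

u' ≈ 0.7708c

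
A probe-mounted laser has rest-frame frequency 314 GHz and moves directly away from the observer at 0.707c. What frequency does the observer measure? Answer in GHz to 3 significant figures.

Relativistic Doppler: f_obs = f_src √((1−β)/(1+β))
= 314 × √(0.29300/1.7070) = 314 × 0.41430 = 130 GHz

f_obs ≈ 130 GHz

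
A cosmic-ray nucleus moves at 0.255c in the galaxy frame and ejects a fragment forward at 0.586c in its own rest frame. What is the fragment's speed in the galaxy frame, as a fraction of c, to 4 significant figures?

Compose boost 2: (0.586 + 0.255)/(1 + 0.586×0.255) = 0.8410/1.14943 = 0.7317

u ≈ 0.7317c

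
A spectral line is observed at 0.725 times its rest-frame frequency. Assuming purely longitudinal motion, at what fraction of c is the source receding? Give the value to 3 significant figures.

f_obs/f_src = √((1−β)/(1+β)) = 0.725  ⇒  (1−β)/(1+β) = 0.52563
β = |1 − D²|/(1 + D²) = |1 − 0.52563|/(1 + 0.52563) = 0.311

β ≈ 0.311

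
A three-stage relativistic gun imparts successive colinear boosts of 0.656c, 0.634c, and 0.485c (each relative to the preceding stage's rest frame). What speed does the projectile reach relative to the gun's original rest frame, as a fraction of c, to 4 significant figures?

u ≈ 0.9682c

Compose boost 2: (0.634 + 0.656)/(1 + 0.634×0.656) = 1.290/1.41590 = 0.911079
Compose boost 3: (0.485 + 0.911079)/(1 + 0.485×0.911079) = 1.39608/1.44187 = 0.9682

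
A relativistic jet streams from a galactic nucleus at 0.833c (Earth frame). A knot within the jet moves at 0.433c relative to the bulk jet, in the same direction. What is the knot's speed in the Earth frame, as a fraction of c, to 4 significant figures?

u ≈ 0.9304c

Relativistic velocity addition: u = (u' + v)/(1 + u'v/c²)
= (0.433 + 0.833)/(1 + 0.433×0.833) = 1.266/1.36069 = 0.9304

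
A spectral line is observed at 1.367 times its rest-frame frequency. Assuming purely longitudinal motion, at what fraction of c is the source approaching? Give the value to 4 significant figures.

β ≈ 0.3028

f_obs/f_src = √((1+β)/(1−β)) = 1.367  ⇒  (1+β)/(1−β) = 1.86869
β = |1 − D²|/(1 + D²) = |1 − 1.86869|/(1 + 1.86869) = 0.3028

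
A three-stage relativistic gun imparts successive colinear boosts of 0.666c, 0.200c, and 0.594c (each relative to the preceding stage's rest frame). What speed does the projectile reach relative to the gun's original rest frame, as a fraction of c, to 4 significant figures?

u ≈ 0.9342c

Compose boost 2: (0.200 + 0.666)/(1 + 0.200×0.666) = 0.8660/1.13320 = 0.764208
Compose boost 3: (0.594 + 0.764208)/(1 + 0.594×0.764208) = 1.35821/1.45394 = 0.9342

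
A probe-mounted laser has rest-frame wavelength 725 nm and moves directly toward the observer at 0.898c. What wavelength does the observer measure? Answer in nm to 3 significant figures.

λ_obs ≈ 168 nm

Relativistic Doppler: λ_obs = λ_src √((1−β)/(1+β))
= 725 × √(0.10200/1.8980) = 725 × 0.23182 = 168 nm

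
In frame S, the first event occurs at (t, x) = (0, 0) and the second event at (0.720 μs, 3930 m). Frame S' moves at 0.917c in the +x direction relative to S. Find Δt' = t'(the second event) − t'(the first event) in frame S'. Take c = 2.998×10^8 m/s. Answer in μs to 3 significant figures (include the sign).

Δt' ≈ -28.3 μs

γ = 1/√(1 − 0.917²) = 2.5070
Δt' = γ(Δt − vΔx/c²) = 2.5070 × (0.720 μs − 0.917×3930 m / (2.998×10^8 m/s))
= 2.5070 × (-11.301 μs) = -28.3 μs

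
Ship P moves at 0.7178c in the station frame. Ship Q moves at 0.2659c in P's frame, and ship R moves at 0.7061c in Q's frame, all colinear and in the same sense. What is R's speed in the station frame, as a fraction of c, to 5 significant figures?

u ≈ 0.96771c

Compose boost 2: (0.2659 + 0.7178)/(1 + 0.2659×0.7178) = 0.98370/1.190863 = 0.8260396
Compose boost 3: (0.7061 + 0.8260396)/(1 + 0.7061×0.8260396) = 1.532140/1.583267 = 0.96771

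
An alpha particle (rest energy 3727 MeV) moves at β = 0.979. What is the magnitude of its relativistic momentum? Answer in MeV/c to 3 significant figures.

γ = 1/√(1 − 0.979²) = 4.9053
p = γβm₀c = 4.9053 × 0.979 × 3727 MeV/c = 17900 MeV/c

p ≈ 17900 MeV/c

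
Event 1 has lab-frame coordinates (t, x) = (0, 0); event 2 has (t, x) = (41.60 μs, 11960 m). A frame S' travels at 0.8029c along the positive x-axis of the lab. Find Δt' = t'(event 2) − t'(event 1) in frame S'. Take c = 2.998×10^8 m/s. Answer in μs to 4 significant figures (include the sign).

γ = 1/√(1 − 0.8029²) = 1.67753
Δt' = γ(Δt − vΔx/c²) = 1.67753 × (41.60 μs − 0.8029×11960 m / (2.998×10^8 m/s))
= 1.67753 × (9.56970 μs) = 16.05 μs

Δt' ≈ 16.05 μs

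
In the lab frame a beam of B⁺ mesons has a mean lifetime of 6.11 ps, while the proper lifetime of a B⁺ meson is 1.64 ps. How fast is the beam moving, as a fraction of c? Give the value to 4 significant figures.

β ≈ 0.9633

γ = Δt/τ₀ = 6.11/1.64 = 3.72561
β = √(1 − 1/γ²) = √(1 − 1/3.72561²) = 0.9633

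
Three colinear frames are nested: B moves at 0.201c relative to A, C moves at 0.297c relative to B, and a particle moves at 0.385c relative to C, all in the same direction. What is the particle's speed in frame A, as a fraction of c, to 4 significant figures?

Compose boost 2: (0.297 + 0.201)/(1 + 0.297×0.201) = 0.4980/1.05970 = 0.469946
Compose boost 3: (0.385 + 0.469946)/(1 + 0.385×0.469946) = 0.854946/1.18093 = 0.7240

u ≈ 0.7240c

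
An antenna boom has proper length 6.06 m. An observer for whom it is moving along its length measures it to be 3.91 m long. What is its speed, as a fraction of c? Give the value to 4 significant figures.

β ≈ 0.7640

γ = L₀/L = 6.06/3.91 = 1.54987
β = √(1 − 1/γ²) = 0.7640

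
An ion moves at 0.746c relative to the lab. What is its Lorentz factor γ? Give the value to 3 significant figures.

γ = 1/√(1 − β²) = 1/√(1 − 0.746²) = 1/√(0.44348) = 1.50

γ ≈ 1.50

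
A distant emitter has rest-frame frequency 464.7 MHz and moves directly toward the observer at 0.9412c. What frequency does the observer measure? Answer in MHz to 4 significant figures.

Relativistic Doppler: f_obs = f_src √((1+β)/(1−β))
= 464.7 × √(1.94120/0.0588000) = 464.7 × 5.74575 = 2670 MHz

f_obs ≈ 2670 MHz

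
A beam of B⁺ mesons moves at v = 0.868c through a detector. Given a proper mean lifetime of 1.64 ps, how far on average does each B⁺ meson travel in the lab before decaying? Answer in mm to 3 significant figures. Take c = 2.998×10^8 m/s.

γ = 1/√(1 − 0.868²) = 2.0138
Dilated lifetime: Δt = γτ₀ = 2.0138 × 1.64 ps = 3.3027 ps
d = vΔt = 0.868c × 3.3027 ps = 2.6023×10^8 m/s × 3.3027×10^-12 s = 0.859 mm

d ≈ 0.859 mm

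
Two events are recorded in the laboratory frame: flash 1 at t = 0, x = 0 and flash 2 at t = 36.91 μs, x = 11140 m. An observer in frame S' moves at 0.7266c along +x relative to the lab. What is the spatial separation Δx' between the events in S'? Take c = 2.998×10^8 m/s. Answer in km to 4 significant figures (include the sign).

γ = 1/√(1 − 0.7266²) = 1.45548
Δx' = γ(Δx − vΔt) = 1.45548 × (11140 m − 0.7266×(2.998×10^8 m/s)×36.91×10^-6 s)
= 1.45548 × (3099.72 m) = 4.512 km

Δx' ≈ 4.512 km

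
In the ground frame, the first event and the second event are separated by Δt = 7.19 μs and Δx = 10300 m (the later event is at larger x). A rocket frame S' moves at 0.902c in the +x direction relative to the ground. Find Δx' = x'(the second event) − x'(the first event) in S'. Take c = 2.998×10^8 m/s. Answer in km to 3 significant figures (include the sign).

Δx' ≈ 19.4 km

γ = 1/√(1 − 0.902²) = 2.3162
Δx' = γ(Δx − vΔt) = 2.3162 × (10300 m − 0.902×(2.998×10^8 m/s)×7.19×10^-6 s)
= 2.3162 × (8355.7 m) = 19.4 km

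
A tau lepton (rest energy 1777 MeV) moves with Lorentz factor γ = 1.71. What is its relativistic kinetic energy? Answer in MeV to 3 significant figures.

K ≈ 1260 MeV

γ = 1.71 (given)
K = (γ − 1)m₀c² = (1.71 − 1) × 1777 MeV = 0.71000 × 1777 MeV = 1260 MeV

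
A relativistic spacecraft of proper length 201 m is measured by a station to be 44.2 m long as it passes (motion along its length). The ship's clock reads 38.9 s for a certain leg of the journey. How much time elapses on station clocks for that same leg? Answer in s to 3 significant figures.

Length contraction ⇒ γ = L₀/L = 201/44.2 = 4.5475
Time dilation: Δt = γτ₀ = 4.5475 × 38.9 s = 177 s

Δt ≈ 177 s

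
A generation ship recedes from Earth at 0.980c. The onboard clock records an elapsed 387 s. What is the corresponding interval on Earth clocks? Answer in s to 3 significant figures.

γ = 1/√(1 − 0.980²) = 5.0252
Time dilation: Δt = γτ₀ = 5.0252 × 387 s = 1940 s

Δt ≈ 1940 s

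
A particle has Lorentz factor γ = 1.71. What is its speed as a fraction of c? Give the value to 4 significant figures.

β = √(1 − 1/γ²) = √(1 − 1/1.71²) = √(0.658014) = 0.8112

β ≈ 0.8112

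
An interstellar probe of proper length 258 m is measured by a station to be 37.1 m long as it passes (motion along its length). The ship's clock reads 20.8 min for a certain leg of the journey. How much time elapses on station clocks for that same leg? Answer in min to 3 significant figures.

Δt ≈ 145 min

Length contraction ⇒ γ = L₀/L = 258/37.1 = 6.9542
Time dilation: Δt = γτ₀ = 6.9542 × 20.8 min = 145 min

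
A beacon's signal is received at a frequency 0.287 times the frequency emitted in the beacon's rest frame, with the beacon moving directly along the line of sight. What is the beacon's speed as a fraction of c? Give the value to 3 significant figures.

β ≈ 0.848

f_obs/f_src = √((1−β)/(1+β)) = 0.287  ⇒  (1−β)/(1+β) = 0.082369
β = |1 − D²|/(1 + D²) = |1 − 0.082369|/(1 + 0.082369) = 0.848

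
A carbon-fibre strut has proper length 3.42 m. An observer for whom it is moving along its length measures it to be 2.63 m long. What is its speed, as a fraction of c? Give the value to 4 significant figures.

β ≈ 0.6392

γ = L₀/L = 3.42/2.63 = 1.30038
β = √(1 − 1/γ²) = 0.6392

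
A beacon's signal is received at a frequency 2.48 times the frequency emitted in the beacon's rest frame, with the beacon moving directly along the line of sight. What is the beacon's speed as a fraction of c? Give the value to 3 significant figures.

β ≈ 0.720

f_obs/f_src = √((1+β)/(1−β)) = 2.48  ⇒  (1+β)/(1−β) = 6.1504
β = |1 − D²|/(1 + D²) = |1 − 6.1504|/(1 + 6.1504) = 0.720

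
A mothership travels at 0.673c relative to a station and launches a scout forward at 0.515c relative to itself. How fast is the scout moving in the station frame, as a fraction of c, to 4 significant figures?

Compose boost 2: (0.515 + 0.673)/(1 + 0.515×0.673) = 1.188/1.34659 = 0.8822

u ≈ 0.8822c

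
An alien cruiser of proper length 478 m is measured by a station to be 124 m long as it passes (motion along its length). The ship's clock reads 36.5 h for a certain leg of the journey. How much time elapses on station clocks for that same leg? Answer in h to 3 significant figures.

Δt ≈ 141 h

Length contraction ⇒ γ = L₀/L = 478/124 = 3.8548
Time dilation: Δt = γτ₀ = 3.8548 × 36.5 h = 141 h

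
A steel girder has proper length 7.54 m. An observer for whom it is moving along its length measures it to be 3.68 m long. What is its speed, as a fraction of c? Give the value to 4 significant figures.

γ = L₀/L = 7.54/3.68 = 2.04891
β = √(1 − 1/γ²) = 0.8728

β ≈ 0.8728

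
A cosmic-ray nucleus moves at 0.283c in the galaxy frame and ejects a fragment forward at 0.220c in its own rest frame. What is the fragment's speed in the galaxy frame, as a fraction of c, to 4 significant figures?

Compose boost 2: (0.220 + 0.283)/(1 + 0.220×0.283) = 0.5030/1.06226 = 0.4735

u ≈ 0.4735c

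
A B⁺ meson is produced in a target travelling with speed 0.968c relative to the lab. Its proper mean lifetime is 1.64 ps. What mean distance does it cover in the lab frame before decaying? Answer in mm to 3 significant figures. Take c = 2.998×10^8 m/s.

d ≈ 1.90 mm

γ = 1/√(1 − 0.968²) = 3.9849
Dilated lifetime: Δt = γτ₀ = 3.9849 × 1.64 ps = 6.5352 ps
d = vΔt = 0.968c × 6.5352 ps = 2.9021×10^8 m/s × 6.5352×10^-12 s = 1.90 mm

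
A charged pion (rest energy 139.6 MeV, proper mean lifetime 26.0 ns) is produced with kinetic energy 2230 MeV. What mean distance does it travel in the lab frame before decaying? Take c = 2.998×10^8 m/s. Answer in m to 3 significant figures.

d ≈ 132 m

γ = 1 + K/(m₀c²) = 1 + 2230/139.6 = 16.974
β = √(1 − 1/γ²) = 0.99826
Dilated lifetime: γτ₀ = 16.974 × 26.0 ns = 441.33 ns
d = βc·γτ₀ = 0.99826 × (2.998×10^8 m/s) × 4.4133×10^-7 s = 132 m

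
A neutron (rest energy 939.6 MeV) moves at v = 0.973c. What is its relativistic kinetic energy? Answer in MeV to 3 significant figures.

K ≈ 3130 MeV

γ = 1/√(1 − 0.973²) = 4.3327
K = (γ − 1)m₀c² = (4.3327 − 1) × 939.6 MeV = 3.3327 × 939.6 MeV = 3130 MeV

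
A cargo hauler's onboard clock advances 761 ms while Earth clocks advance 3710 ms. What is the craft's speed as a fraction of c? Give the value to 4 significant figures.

γ = Δt/τ₀ = 3710/761 = 4.87516
β = √(1 − 1/γ²) = √(1 − 1/4.87516²) = 0.9787

β ≈ 0.9787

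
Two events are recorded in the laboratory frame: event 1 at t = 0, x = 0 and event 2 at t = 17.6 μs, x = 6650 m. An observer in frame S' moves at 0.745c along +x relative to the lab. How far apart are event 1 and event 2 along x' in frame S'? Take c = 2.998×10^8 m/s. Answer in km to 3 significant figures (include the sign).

Δx' ≈ 4.08 km

γ = 1/√(1 − 0.745²) = 1.4991
Δx' = γ(Δx − vΔt) = 1.4991 × (6650 m − 0.745×(2.998×10^8 m/s)×17.6×10^-6 s)
= 1.4991 × (2719.0 m) = 4.08 km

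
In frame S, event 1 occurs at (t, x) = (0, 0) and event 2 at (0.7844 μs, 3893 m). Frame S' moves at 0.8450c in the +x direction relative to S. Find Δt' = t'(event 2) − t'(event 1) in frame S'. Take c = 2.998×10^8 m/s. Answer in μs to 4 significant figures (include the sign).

Δt' ≈ -19.05 μs

γ = 1/√(1 − 0.8450²) = 1.86998
Δt' = γ(Δt − vΔx/c²) = 1.86998 × (0.7844 μs − 0.8450×3893 m / (2.998×10^8 m/s))
= 1.86998 × (-10.1882 μs) = -19.05 μs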